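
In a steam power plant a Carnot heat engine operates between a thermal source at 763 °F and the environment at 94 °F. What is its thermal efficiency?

η ≈ 0.547

T_H = 763 °F → (763 − 32) × 5/9 = 406.11 °C = 679.26 K.
T_C = 94 °F → (94 − 32) × 5/9 = 34.44 °C = 307.59 K.
The Carnot efficiency is η = 1 − T_C/T_H = 1 − 307.59/679.26 = 0.547.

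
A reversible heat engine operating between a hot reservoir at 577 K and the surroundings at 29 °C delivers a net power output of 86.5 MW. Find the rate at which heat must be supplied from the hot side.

Q̇_H ≈ 182 MW

T_C = 29 °C → 29 + 273.15 = 302.15 K.
η_rev = 1 − T_C/T_H = 1 − 302.15/577.00 = 0.4763.
Q_H = W/η = 86.5/0.4763 = 182 MW.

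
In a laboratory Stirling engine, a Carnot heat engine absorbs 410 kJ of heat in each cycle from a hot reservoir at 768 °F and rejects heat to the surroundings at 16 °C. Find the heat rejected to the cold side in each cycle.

Q_C ≈ 173.8 kJ

T_H = 768 °F → (768 − 32) × 5/9 = 408.89 °C = 682.04 K.
T_C = 16 °C → 16 + 273.15 = 289.15 K.
Since the cycle is reversible, η = 1 − T_C/T_H = 1 − 289.15/682.04 = 0.5761.
For a reversible cycle Q_C/Q_H = T_C/T_H, so Q_C = 410 × 289.15/682.04 = 173.8 kJ.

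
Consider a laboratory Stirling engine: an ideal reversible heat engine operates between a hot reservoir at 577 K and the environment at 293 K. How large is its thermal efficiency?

For a reversible engine, η = 1 − T_C/T_H = 1 − 293.00/577.00 = 0.4922.

η ≈ 0.4922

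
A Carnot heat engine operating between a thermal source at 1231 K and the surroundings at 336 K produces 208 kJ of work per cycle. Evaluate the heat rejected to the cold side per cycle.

Q_C ≈ 78.1 kJ

η_rev = 1 − T_C/T_H = 1 − 336.00/1231.00 = 0.7271.
Since Q_C/Q_H = T_C/T_H and Q_H = W/η, Q_C = W·T_C/(T_H − T_C) = 208 × 336.00/895.00 = 78.1 kJ.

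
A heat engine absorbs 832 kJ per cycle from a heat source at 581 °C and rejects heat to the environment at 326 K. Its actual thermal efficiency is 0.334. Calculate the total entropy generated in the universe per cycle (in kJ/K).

ΔS_univ ≈ 0.726 kJ/K

T_H = 581 °C → 581 + 273.15 = 854.15 K.
W = η·Q_H = 0.334 × 832 = 277.9 kJ, so Q_C = Q_H − W = 554.1 kJ.
Reservoir entropy changes: ΔS_H = −Q_H/T_H = −832/854.15 = -0.9741 kJ/K and ΔS_C = +Q_C/T_C = 554.1/326.00 = 1.700 kJ/K.
ΔS_univ = −Q_H/T_H + Q_C/T_C = 0.726 kJ/K (> 0, since η = 0.334 < η_Carnot = 0.618).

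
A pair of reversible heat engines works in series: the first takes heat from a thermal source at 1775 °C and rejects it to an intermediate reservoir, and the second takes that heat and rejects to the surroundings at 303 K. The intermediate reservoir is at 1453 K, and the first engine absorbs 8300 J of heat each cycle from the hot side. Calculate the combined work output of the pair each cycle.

W_total ≈ 7070 J

T_H = 1775 °C → 1775 + 273.15 = 2048.15 K.
Two reversible stages in series are equivalent to a single Carnot engine between T_H and T_C, so η_total = 1 − T_C/T_H = 1 − 303.00/2048.15 = 0.8521.
W_total = η_total · Q_H = 0.8521 × 8300 = 7070 J.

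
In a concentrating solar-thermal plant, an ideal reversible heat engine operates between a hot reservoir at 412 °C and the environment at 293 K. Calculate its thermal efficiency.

η ≈ 0.572

T_H = 412 °C → 412 + 273.15 = 685.15 K.
η_rev = 1 − T_C/T_H = 1 − 293.00/685.15 = 0.572.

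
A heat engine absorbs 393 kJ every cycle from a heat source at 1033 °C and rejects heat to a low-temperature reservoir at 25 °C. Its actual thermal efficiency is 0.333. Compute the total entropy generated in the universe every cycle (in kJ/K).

ΔS_univ ≈ 0.5783 kJ/K

T_H = 1033 °C → 1033 + 273.15 = 1306.15 K.
T_C = 25 °C → 25 + 273.15 = 298.15 K.
W = η·Q_H = 0.333 × 393 = 130.9 kJ, so Q_C = Q_H − W = 262.1 kJ.
The hot reservoir loses entropy Q_H/T_H = 393/1306.15 = 0.3009 kJ/K; the cold reservoir gains Q_C/T_C = 262.1/298.15 = 0.8792 kJ/K.
ΔS_univ = −Q_H/T_H + Q_C/T_C = 0.5783 kJ/K (> 0, since η = 0.333 < η_Carnot = 0.772).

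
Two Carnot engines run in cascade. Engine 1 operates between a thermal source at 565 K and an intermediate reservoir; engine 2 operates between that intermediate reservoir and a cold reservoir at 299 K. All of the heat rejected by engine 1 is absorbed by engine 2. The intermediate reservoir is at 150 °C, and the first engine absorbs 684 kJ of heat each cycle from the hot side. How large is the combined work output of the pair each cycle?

Two reversible stages in series are equivalent to a single Carnot engine between T_H and T_C, so η_total = 1 − T_C/T_H = 1 − 299.00/565.00 = 0.4708.
W_total = η_total · Q_H = 0.4708 × 684 = 322 kJ.

W_total ≈ 322 kJ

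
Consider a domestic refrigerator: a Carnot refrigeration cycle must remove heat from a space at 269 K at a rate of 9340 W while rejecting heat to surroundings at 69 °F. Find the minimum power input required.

T_H = 69 °F → (69 − 32) × 5/9 = 20.56 °C = 293.71 K.
COP_R = T_C/(T_H − T_C) = 269.00/24.71 = 10.8882.
W = Q_C/COP_R = 9340/10.8882 = 858 W.

Ẇ_in ≈ 858 W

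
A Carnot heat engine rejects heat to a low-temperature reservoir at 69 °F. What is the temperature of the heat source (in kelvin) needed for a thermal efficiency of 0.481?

T_C = 69 °F → (69 − 32) × 5/9 = 20.56 °C = 293.71 K.
From η = 1 − T_C/T_H, solving for T_H gives T_H = T_C/(1 − η) = 293.71/(1 − 0.481) = 566 K.

T_H ≈ 566 K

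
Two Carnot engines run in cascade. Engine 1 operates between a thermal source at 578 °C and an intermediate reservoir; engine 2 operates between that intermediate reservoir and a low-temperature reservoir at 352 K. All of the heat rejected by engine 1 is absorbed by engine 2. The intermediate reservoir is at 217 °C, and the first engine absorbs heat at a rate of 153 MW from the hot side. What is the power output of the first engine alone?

Ẇ₁ ≈ 64.9 MW

T_H = 578 °C → 578 + 273.15 = 851.15 K.
T_m = 217 °C → 217 + 273.15 = 490.15 K.
First-stage efficiency η₁ = 1 − T_m/T_H = 1 − 490.15/851.15 = 0.4241.
W₁ = η₁·Q_H = 0.4241 × 153 = 64.9 MW.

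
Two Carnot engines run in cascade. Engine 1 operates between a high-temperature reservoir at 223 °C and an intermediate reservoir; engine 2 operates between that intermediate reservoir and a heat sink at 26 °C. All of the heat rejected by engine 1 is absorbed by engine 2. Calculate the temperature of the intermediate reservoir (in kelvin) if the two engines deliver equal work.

T_H = 223 °C → 223 + 273.15 = 496.15 K.
T_C = 26 °C → 26 + 273.15 = 299.15 K.
For reversible stages Q_m = Q_H·(T_m/T_H). Setting W₁ = Q_H(1 − T_m/T_H) equal to W₂ = Q_m(1 − T_C/T_m) = Q_H·(T_m − T_C)/T_H gives T_H − T_m = T_m − T_C, so T_m = (T_H + T_C)/2 = (496.15 + 299.15)/2 = 398 K.

T_m ≈ 398 K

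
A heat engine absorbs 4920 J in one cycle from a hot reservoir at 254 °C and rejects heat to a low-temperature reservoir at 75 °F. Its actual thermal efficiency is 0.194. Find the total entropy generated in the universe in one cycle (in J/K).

T_H = 254 °C → 254 + 273.15 = 527.15 K.
T_C = 75 °F → (75 − 32) × 5/9 = 23.89 °C = 297.04 K.
W = η·Q_H = 0.194 × 4920 = 954.5 J, so Q_C = Q_H − W = 3966 J.
Reservoir entropy changes: ΔS_H = −Q_H/T_H = −4920/527.15 = -9.333 J/K and ΔS_C = +Q_C/T_C = 3966/297.04 = 13.35 J/K.
ΔS_univ = −Q_H/T_H + Q_C/T_C = 4.02 J/K (> 0, since η = 0.194 < η_Carnot = 0.437).

ΔS_univ ≈ 4.02 J/K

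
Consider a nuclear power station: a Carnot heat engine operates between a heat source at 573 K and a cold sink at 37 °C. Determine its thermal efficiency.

T_C = 37 °C → 37 + 273.15 = 310.15 K.
The Carnot efficiency is η = 1 − T_C/T_H = 1 − 310.15/573.00 = 0.459.

η ≈ 0.459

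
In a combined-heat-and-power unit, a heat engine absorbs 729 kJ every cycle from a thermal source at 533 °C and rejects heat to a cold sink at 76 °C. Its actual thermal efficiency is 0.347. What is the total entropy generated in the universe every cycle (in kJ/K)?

ΔS_univ ≈ 0.459 kJ/K

T_H = 533 °C → 533 + 273.15 = 806.15 K.
T_C = 76 °C → 76 + 273.15 = 349.15 K.
W = η·Q_H = 0.347 × 729 = 253.0 kJ, so Q_C = Q_H − W = 476.0 kJ.
Reservoir entropy changes: ΔS_H = −Q_H/T_H = −729/806.15 = -0.9043 kJ/K and ΔS_C = +Q_C/T_C = 476.0/349.15 = 1.363 kJ/K.
ΔS_univ = −Q_H/T_H + Q_C/T_C = 0.459 kJ/K (> 0, since η = 0.347 < η_Carnot = 0.567).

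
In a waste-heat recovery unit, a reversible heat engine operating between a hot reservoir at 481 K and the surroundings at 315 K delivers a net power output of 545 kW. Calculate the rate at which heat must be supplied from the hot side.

Q̇_H ≈ 1580 kW

Since the cycle is reversible, η = 1 − T_C/T_H = 1 − 315.00/481.00 = 0.3451.
Q_H = W/η = 545/0.3451 = 1580 kW.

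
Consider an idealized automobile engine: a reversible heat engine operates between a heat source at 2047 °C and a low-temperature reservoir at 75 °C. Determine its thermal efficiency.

T_H = 2047 °C → 2047 + 273.15 = 2320.15 K.
T_C = 75 °C → 75 + 273.15 = 348.15 K.
For a reversible engine, η = 1 − T_C/T_H = 1 − 348.15/2320.15 = 0.850.

η ≈ 0.850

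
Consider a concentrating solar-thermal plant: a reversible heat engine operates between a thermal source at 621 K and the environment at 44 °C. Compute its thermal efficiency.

η ≈ 0.489

T_C = 44 °C → 44 + 273.15 = 317.15 K.
The Carnot efficiency is η = 1 − T_C/T_H = 1 − 317.15/621.00 = 0.489.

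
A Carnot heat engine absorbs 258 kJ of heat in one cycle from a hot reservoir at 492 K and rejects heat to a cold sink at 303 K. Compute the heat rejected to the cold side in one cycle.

Q_C ≈ 158.9 kJ

η_rev = 1 − T_C/T_H = 1 − 303.00/492.00 = 0.3841.
For a reversible cycle Q_C/Q_H = T_C/T_H, so Q_C = 258 × 303.00/492.00 = 158.9 kJ.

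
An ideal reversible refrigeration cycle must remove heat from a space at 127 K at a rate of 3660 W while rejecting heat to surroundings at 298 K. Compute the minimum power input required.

For a reversible refrigerator, COP_R = T_C/(T_H − T_C) = 127.00/171.00 = 0.7427.
W = Q_C/COP_R = 3660/0.7427 = 4930 W.

Ẇ_in ≈ 4930 W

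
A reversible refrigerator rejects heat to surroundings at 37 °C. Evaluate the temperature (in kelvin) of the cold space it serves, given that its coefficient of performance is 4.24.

T_H = 37 °C → 37 + 273.15 = 310.15 K.
COP_R = T_C/(T_H − T_C) ⇒ T_C = T_H·COP_R/(1 + COP_R) = 310.15 × 4.24/(1 + 4.24) = 251 K.

T_C ≈ 251 K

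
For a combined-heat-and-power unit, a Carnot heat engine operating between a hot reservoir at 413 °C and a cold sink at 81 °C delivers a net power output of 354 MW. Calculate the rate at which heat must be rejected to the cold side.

T_H = 413 °C → 413 + 273.15 = 686.15 K.
T_C = 81 °C → 81 + 273.15 = 354.15 K.
η_rev = 1 − T_C/T_H = 1 − 354.15/686.15 = 0.4839.
Since Q_C/Q_H = T_C/T_H and Q_H = W/η, Q_C = W·T_C/(T_H − T_C) = 354 × 354.15/332.00 = 377.6 MW.

Q̇_C ≈ 377.6 MW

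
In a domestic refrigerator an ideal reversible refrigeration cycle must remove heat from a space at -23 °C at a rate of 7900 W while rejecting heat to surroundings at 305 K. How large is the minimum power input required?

Ẇ_in ≈ 1730 W

T_C = -23 °C → -23 + 273.15 = 250.15 K.
For a reversible refrigerator, COP_R = T_C/(T_H − T_C) = 250.15/54.85 = 4.5606.
W = Q_C/COP_R = 7900/4.5606 = 1730 W.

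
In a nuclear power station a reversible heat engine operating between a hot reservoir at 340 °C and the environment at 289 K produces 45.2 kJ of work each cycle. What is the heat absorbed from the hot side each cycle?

Q_H ≈ 85.50 kJ

T_H = 340 °C → 340 + 273.15 = 613.15 K.
The Carnot efficiency is η = 1 − T_C/T_H = 1 − 289.00/613.15 = 0.5287.
Q_H = W/η = 45.2/0.5287 = 85.50 kJ.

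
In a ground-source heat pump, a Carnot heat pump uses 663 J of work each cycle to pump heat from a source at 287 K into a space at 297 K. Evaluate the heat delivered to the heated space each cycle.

COP_HP = T_H/(T_H − T_C) = 297.00/10.00 = 29.7000.
Q_H = COP_HP · W = 29.7000 × 663 = 19690 J.

Q_H ≈ 19690 J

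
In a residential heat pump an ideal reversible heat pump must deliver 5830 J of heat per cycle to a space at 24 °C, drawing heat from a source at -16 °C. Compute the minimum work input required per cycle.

W_in ≈ 785 J

T_H = 24 °C → 24 + 273.15 = 297.15 K.
T_C = -16 °C → -16 + 273.15 = 257.15 K.
Reversible heating COP: COP_HP = T_H/(T_H − T_C) = 297.15/40.00 = 7.4287.
W = Q_H/COP_HP = 5830/7.4287 = 785 J.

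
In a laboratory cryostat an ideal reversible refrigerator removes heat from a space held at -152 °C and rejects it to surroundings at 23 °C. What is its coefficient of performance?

T_H = 23 °C → 23 + 273.15 = 296.15 K.
T_C = -152 °C → -152 + 273.15 = 121.15 K.
Carnot COP: COP_R = T_C/(T_H − T_C) = 121.15/(296.15 − 121.15) = 0.692.

COP_R ≈ 0.692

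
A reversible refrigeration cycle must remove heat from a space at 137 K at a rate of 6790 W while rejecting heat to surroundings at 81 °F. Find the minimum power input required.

T_H = 81 °F → (81 − 32) × 5/9 = 27.22 °C = 300.37 K.
Carnot COP: COP_R = T_C/(T_H − T_C) = 137.00/163.37 = 0.8386.
W = Q_C/COP_R = 6790/0.8386 = 8097 W.

Ẇ_in ≈ 8097 W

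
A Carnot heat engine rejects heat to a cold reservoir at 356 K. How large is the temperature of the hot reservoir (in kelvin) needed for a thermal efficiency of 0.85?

From η = 1 − T_C/T_H, solving for T_H gives T_H = T_C/(1 − η) = 356.00/(1 − 0.85) = 2370 K.

T_H ≈ 2370 K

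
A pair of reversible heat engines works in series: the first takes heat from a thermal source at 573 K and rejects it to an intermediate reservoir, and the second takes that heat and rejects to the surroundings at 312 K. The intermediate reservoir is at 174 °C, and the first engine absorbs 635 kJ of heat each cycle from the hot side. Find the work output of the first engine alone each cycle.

W₁ ≈ 139.5 kJ

T_m = 174 °C → 174 + 273.15 = 447.15 K.
First-stage efficiency η₁ = 1 − T_m/T_H = 1 − 447.15/573.00 = 0.2196.
W₁ = η₁·Q_H = 0.2196 × 635 = 139.5 kJ.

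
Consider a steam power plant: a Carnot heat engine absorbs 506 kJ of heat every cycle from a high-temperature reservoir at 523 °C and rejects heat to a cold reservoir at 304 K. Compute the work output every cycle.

W ≈ 313 kJ

T_H = 523 °C → 523 + 273.15 = 796.15 K.
The Carnot efficiency is η = 1 − T_C/T_H = 1 − 304.00/796.15 = 0.6182.
W = η·Q_H = 0.6182 × 506 = 313 kJ.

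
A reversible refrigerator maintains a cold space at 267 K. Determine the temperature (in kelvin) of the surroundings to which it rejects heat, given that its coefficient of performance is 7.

COP_R = T_C/(T_H − T_C) ⇒ T_H = T_C·(1 + 1/COP_R) = 267.00 × (1 + 1/7) = 305.1 K.

T_H ≈ 305.1 K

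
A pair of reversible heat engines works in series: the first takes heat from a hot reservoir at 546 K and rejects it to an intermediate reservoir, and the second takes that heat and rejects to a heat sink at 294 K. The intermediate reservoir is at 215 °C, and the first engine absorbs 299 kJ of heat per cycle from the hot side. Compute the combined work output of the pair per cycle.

W_total ≈ 138.0 kJ

Two reversible stages in series are equivalent to a single Carnot engine between T_H and T_C, so η_total = 1 − T_C/T_H = 1 − 294.00/546.00 = 0.4615.
W_total = η_total · Q_H = 0.4615 × 299 = 138.0 kJ.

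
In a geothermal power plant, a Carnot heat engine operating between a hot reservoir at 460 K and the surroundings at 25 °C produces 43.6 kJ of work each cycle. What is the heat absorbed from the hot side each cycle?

T_C = 25 °C → 25 + 273.15 = 298.15 K.
Since the cycle is reversible, η = 1 − T_C/T_H = 1 − 298.15/460.00 = 0.3518.
Q_H = W/η = 43.6/0.3518 = 123.9 kJ.

Q_H ≈ 123.9 kJ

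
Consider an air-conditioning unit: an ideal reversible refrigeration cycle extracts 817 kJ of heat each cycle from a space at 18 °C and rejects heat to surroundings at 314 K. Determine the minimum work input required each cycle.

T_C = 18 °C → 18 + 273.15 = 291.15 K.
For a reversible refrigerator, COP_R = T_C/(T_H − T_C) = 291.15/22.85 = 12.7418.
W = Q_C/COP_R = 817/12.7418 = 64.1 kJ.

W_in ≈ 64.1 kJ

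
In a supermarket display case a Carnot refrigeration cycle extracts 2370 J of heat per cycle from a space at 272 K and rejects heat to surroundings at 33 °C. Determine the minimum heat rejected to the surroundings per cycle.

T_H = 33 °C → 33 + 273.15 = 306.15 K.
For a reversible cycle Q_H/Q_C = T_H/T_C, so Q_H = Q_C·T_H/T_C = 2370 × 306.15/272.00 = 2668 J.

Q_H ≈ 2668 J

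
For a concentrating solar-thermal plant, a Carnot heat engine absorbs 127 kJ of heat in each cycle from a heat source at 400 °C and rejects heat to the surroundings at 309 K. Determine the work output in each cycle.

T_H = 400 °C → 400 + 273.15 = 673.15 K.
For a reversible engine, η = 1 − T_C/T_H = 1 − 309.00/673.15 = 0.5410.
W = η·Q_H = 0.5410 × 127 = 68.7 kJ.

W ≈ 68.7 kJ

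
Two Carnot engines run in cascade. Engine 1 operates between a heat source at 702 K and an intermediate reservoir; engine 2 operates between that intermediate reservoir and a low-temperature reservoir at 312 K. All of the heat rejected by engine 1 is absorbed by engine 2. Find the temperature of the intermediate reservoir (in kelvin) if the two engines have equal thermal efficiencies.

Equal efficiencies require 1 − T_m/T_H = 1 − T_C/T_m, i.e. T_m/T_H = T_C/T_m, so T_m = √(T_H·T_C) = √(702.00 × 312.00) = 468.0 K.

T_m ≈ 468.0 K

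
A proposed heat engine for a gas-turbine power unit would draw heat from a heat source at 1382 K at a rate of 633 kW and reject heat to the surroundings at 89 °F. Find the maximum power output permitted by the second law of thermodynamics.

T_C = 89 °F → (89 − 32) × 5/9 = 31.67 °C = 304.82 K.
The upper bound on efficiency is η_max = 1 − T_C/T_H = 1 − 304.82/1382.00 = 0.7794.
W_max = η_max · Q_H = 0.7794 × 633 = 493.4 kW.

Ẇ_max ≈ 493.4 kW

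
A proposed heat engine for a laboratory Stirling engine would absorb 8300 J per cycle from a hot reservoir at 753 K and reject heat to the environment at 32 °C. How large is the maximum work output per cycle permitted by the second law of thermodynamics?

W_max ≈ 4940 J

T_C = 32 °C → 32 + 273.15 = 305.15 K.
No engine can exceed the Carnot limit: η_max = 1 − T_C/T_H = 1 − 305.15/753.00 = 0.5948.
W_max = η_max · Q_H = 0.5948 × 8300 = 4940 J.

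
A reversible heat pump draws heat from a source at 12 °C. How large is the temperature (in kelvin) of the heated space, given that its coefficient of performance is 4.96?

T_H ≈ 357.2 K

T_C = 12 °C → 12 + 273.15 = 285.15 K.
COP_HP = T_H/(T_H − T_C) ⇒ T_H = T_C·COP_HP/(COP_HP − 1) = 285.15 × 4.96/(4.96 − 1) = 357.2 K.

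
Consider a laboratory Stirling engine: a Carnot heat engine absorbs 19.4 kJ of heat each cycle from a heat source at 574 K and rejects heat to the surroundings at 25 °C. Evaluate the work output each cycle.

T_C = 25 °C → 25 + 273.15 = 298.15 K.
η_rev = 1 − T_C/T_H = 1 − 298.15/574.00 = 0.4806.
W = η·Q_H = 0.4806 × 19.4 = 9.323 kJ.

W ≈ 9.323 kJ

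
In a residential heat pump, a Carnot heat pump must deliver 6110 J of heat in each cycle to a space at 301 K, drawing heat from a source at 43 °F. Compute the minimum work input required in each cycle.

W_in ≈ 441 J

T_C = 43 °F → (43 − 32) × 5/9 = 6.11 °C = 279.26 K.
Reversible heating COP: COP_HP = T_H/(T_H − T_C) = 301.00/21.74 = 13.8462.
W = Q_H/COP_HP = 6110/13.8462 = 441 J.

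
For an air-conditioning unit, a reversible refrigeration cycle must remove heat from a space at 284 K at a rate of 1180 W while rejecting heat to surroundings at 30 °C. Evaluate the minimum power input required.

Ẇ_in ≈ 79.6 W

T_H = 30 °C → 30 + 273.15 = 303.15 K.
The reversible coefficient of performance is COP_R = T_C/(T_H − T_C) = 284.00/19.15 = 14.8303.
W = Q_C/COP_R = 1180/14.8303 = 79.6 W.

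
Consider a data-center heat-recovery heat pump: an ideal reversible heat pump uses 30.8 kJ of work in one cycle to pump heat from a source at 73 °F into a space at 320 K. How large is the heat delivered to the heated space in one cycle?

Q_H ≈ 409 kJ

T_C = 73 °F → (73 − 32) × 5/9 = 22.78 °C = 295.93 K.
The Carnot heat-pump COP is COP_HP = T_H/(T_H − T_C) = 320.00/24.07 = 13.2933.
Q_H = COP_HP · W = 13.2933 × 30.8 = 409 kJ.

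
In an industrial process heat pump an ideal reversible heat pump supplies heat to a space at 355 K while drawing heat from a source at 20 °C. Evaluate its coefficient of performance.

T_C = 20 °C → 20 + 273.15 = 293.15 K.
COP_HP = T_H/(T_H − T_C) = 355.00/(355.00 − 293.15) = 5.74.

COP_HP ≈ 5.74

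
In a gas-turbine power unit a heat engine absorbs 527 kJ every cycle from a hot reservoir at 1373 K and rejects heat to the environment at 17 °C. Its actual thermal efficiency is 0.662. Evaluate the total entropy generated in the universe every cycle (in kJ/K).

ΔS_univ ≈ 0.230 kJ/K

T_C = 17 °C → 17 + 273.15 = 290.15 K.
W = η·Q_H = 0.662 × 527 = 348.9 kJ, so Q_C = Q_H − W = 178.1 kJ.
Reservoir entropy changes: ΔS_H = −Q_H/T_H = −527/1373.00 = -0.3838 kJ/K and ΔS_C = +Q_C/T_C = 178.1/290.15 = 0.6139 kJ/K.
ΔS_univ = −Q_H/T_H + Q_C/T_C = 0.230 kJ/K (> 0, since η = 0.662 < η_Carnot = 0.789).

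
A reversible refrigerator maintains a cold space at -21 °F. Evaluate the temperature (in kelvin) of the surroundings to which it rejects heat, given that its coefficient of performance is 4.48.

T_H ≈ 298 K

T_C = -21 °F → (-21 − 32) × 5/9 = -29.44 °C = 243.71 K.
COP_R = T_C/(T_H − T_C) ⇒ T_H = T_C·(1 + 1/COP_R) = 243.71 × (1 + 1/4.48) = 298 K.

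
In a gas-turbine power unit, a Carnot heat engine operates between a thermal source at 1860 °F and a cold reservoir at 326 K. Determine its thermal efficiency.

T_H = 1860 °F → (1860 − 32) × 5/9 = 1015.56 °C = 1288.71 K.
η_rev = 1 − T_C/T_H = 1 − 326.00/1288.71 = 0.7470.

η ≈ 0.7470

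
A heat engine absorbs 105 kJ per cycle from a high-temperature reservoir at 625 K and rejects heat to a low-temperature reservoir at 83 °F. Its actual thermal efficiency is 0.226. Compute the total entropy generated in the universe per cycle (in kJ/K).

T_C = 83 °F → (83 − 32) × 5/9 = 28.33 °C = 301.48 K.
W = η·Q_H = 0.226 × 105 = 23.73 kJ, so Q_C = Q_H − W = 81.27 kJ.
The hot reservoir loses entropy Q_H/T_H = 105/625.00 = 0.1680 kJ/K; the cold reservoir gains Q_C/T_C = 81.27/301.48 = 0.2696 kJ/K.
ΔS_univ = −Q_H/T_H + Q_C/T_C = 0.102 kJ/K (> 0, since η = 0.226 < η_Carnot = 0.518).

ΔS_univ ≈ 0.102 kJ/K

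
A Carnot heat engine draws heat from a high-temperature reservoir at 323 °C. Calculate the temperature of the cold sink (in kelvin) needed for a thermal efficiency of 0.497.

T_C ≈ 300 K

T_H = 323 °C → 323 + 273.15 = 596.15 K.
From η = 1 − T_C/T_H, T_C = T_H·(1 − η) = 596.15 × (1 − 0.497) = 300 K.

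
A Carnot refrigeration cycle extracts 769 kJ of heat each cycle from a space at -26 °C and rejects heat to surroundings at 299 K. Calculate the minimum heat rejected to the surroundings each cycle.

T_C = -26 °C → -26 + 273.15 = 247.15 K.
For a reversible cycle Q_H/Q_C = T_H/T_C, so Q_H = Q_C·T_H/T_C = 769 × 299.00/247.15 = 930 kJ.

Q_H ≈ 930 kJ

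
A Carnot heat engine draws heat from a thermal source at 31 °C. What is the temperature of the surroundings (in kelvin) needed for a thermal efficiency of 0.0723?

T_C ≈ 282 K

T_H = 31 °C → 31 + 273.15 = 304.15 K.
From η = 1 − T_C/T_H, T_C = T_H·(1 − η) = 304.15 × (1 − 0.0723) = 282 K.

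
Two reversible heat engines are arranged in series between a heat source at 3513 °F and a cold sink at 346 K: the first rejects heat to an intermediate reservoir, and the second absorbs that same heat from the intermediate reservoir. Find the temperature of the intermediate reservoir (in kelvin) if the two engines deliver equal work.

T_H = 3513 °F → (3513 − 32) × 5/9 = 1933.89 °C = 2207.04 K.
For reversible stages Q_m = Q_H·(T_m/T_H). Setting W₁ = Q_H(1 − T_m/T_H) equal to W₂ = Q_m(1 − T_C/T_m) = Q_H·(T_m − T_C)/T_H gives T_H − T_m = T_m − T_C, so T_m = (T_H + T_C)/2 = (2207.04 + 346.00)/2 = 1277 K.

T_m ≈ 1277 K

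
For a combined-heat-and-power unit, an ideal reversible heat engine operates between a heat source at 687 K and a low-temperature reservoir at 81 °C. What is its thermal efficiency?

η ≈ 0.484

T_C = 81 °C → 81 + 273.15 = 354.15 K.
The Carnot efficiency is η = 1 − T_C/T_H = 1 − 354.15/687.00 = 0.484.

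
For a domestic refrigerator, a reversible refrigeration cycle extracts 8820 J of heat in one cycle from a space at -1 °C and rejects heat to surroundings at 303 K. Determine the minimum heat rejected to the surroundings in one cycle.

T_C = -1 °C → -1 + 273.15 = 272.15 K.
For a reversible cycle Q_H/Q_C = T_H/T_C, so Q_H = Q_C·T_H/T_C = 8820 × 303.00/272.15 = 9820 J.

Q_H ≈ 9820 J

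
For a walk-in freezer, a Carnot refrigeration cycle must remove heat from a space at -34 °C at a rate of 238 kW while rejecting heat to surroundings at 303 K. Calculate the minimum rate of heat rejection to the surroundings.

T_C = -34 °C → -34 + 273.15 = 239.15 K.
For a reversible cycle Q_H/Q_C = T_H/T_C, so Q_H = Q_C·T_H/T_C = 238 × 303.00/239.15 = 301.5 kW.

Q̇_H ≈ 301.5 kW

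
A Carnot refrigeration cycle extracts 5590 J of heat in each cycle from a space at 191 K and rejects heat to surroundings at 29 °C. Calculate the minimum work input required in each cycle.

W_in ≈ 3250 J

T_H = 29 °C → 29 + 273.15 = 302.15 K.
The reversible coefficient of performance is COP_R = T_C/(T_H − T_C) = 191.00/111.15 = 1.7184.
W = Q_C/COP_R = 5590/1.7184 = 3250 J.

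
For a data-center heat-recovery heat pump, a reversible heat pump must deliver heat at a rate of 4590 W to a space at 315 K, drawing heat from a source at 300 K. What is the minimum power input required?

COP_HP = T_H/(T_H − T_C) = 315.00/15.00 = 21.0000.
W = Q_H/COP_HP = 4590/21.0000 = 219 W.

Ẇ_in ≈ 219 W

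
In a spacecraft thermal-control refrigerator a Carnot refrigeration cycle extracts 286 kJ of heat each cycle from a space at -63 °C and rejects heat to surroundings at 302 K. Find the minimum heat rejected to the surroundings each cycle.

T_C = -63 °C → -63 + 273.15 = 210.15 K.
For a reversible cycle Q_H/Q_C = T_H/T_C, so Q_H = Q_C·T_H/T_C = 286 × 302.00/210.15 = 411 kJ.

Q_H ≈ 411 kJ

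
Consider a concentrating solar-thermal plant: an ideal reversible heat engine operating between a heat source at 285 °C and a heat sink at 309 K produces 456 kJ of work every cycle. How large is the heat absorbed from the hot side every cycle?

Q_H ≈ 1020 kJ

T_H = 285 °C → 285 + 273.15 = 558.15 K.
For a reversible engine, η = 1 − T_C/T_H = 1 − 309.00/558.15 = 0.4464.
Q_H = W/η = 456/0.4464 = 1020 kJ.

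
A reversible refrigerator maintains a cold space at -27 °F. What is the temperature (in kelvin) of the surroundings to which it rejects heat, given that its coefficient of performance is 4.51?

T_C = -27 °F → (-27 − 32) × 5/9 = -32.78 °C = 240.37 K.
COP_R = T_C/(T_H − T_C) ⇒ T_H = T_C·(1 + 1/COP_R) = 240.37 × (1 + 1/4.51) = 294 K.

T_H ≈ 294 K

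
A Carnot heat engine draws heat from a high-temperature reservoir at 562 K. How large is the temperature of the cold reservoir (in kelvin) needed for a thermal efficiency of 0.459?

From η = 1 − T_C/T_H, T_C = T_H·(1 − η) = 562.00 × (1 − 0.459) = 304.0 K.

T_C ≈ 304.0 K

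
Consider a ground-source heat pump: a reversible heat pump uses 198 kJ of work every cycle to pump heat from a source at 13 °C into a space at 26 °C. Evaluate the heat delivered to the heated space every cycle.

Q_H ≈ 4556 kJ

T_H = 26 °C → 26 + 273.15 = 299.15 K.
T_C = 13 °C → 13 + 273.15 = 286.15 K.
For a reversible heat pump, COP_HP = T_H/(T_H − T_C) = 299.15/13.00 = 23.0115.
Q_H = COP_HP · W = 23.0115 × 198 = 4556 kJ.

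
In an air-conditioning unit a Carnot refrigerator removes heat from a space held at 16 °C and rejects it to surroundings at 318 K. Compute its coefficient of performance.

COP_R ≈ 10.0

T_C = 16 °C → 16 + 273.15 = 289.15 K.
Carnot COP: COP_R = T_C/(T_H − T_C) = 289.15/(318.00 − 289.15) = 10.0.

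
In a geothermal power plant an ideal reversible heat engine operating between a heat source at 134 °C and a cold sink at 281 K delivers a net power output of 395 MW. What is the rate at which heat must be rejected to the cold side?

Q̇_C ≈ 879.9 MW

T_H = 134 °C → 134 + 273.15 = 407.15 K.
Carnot efficiency: η = 1 − T_C/T_H = 1 − 281.00/407.15 = 0.3098.
Since Q_C/Q_H = T_C/T_H and Q_H = W/η, Q_C = W·T_C/(T_H − T_C) = 395 × 281.00/126.15 = 879.9 MW.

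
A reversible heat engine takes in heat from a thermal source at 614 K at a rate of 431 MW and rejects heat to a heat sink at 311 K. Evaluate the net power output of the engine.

Ẇ ≈ 213 MW

Carnot efficiency: η = 1 − T_C/T_H = 1 − 311.00/614.00 = 0.4935.
W = η·Q_H = 0.4935 × 431 = 213 MW.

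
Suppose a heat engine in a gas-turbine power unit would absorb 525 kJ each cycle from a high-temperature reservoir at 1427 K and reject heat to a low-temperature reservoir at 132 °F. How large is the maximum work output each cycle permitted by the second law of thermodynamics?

W_max ≈ 404 kJ

T_C = 132 °F → (132 − 32) × 5/9 = 55.56 °C = 328.71 K.
No engine can exceed the Carnot limit: η_max = 1 − T_C/T_H = 1 − 328.71/1427.00 = 0.7697.
W_max = η_max · Q_H = 0.7697 × 525 = 404 kJ.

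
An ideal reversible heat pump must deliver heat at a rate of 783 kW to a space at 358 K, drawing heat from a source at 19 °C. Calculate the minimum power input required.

T_C = 19 °C → 19 + 273.15 = 292.15 K.
Reversible heating COP: COP_HP = T_H/(T_H − T_C) = 358.00/65.85 = 5.4366.
W = Q_H/COP_HP = 783/5.4366 = 144 kW.

Ẇ_in ≈ 144 kW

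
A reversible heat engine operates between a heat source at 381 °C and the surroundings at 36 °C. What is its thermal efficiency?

T_H = 381 °C → 381 + 273.15 = 654.15 K.
T_C = 36 °C → 36 + 273.15 = 309.15 K.
The Carnot efficiency is η = 1 − T_C/T_H = 1 − 309.15/654.15 = 0.5274.

η ≈ 0.5274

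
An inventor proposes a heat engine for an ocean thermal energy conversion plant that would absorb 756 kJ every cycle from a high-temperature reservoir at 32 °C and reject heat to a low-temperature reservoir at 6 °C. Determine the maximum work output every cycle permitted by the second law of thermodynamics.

T_H = 32 °C → 32 + 273.15 = 305.15 K.
T_C = 6 °C → 6 + 273.15 = 279.15 K.
The second-law ceiling is the Carnot efficiency, η_max = 1 − T_C/T_H = 1 − 279.15/305.15 = 0.0852.
W_max = η_max · Q_H = 0.0852 × 756 = 64.41 kJ.

W_max ≈ 64.41 kJ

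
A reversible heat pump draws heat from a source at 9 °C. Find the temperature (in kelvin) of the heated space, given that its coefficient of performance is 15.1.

T_C = 9 °C → 9 + 273.15 = 282.15 K.
COP_HP = T_H/(T_H − T_C) ⇒ T_H = T_C·COP_HP/(COP_HP − 1) = 282.15 × 15.1/(15.1 − 1) = 302.2 K.

T_H ≈ 302.2 K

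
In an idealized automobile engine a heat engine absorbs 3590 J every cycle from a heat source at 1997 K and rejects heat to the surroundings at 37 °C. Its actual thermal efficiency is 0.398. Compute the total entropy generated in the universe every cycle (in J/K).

T_C = 37 °C → 37 + 273.15 = 310.15 K.
W = η·Q_H = 0.398 × 3590 = 1429 J, so Q_C = Q_H − W = 2161 J.
Entropy balance on the reservoirs: −Q_H/T_H = -1.798 J/K, +Q_C/T_C = 6.968 J/K.
ΔS_univ = −Q_H/T_H + Q_C/T_C = 5.170 J/K (> 0, since η = 0.398 < η_Carnot = 0.845).

ΔS_univ ≈ 5.170 J/K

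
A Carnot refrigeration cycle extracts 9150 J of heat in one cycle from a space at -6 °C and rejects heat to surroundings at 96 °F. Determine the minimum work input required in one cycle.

T_H = 96 °F → (96 − 32) × 5/9 = 35.56 °C = 308.71 K.
T_C = -6 °C → -6 + 273.15 = 267.15 K.
The reversible coefficient of performance is COP_R = T_C/(T_H − T_C) = 267.15/41.56 = 6.4287.
W = Q_C/COP_R = 9150/6.4287 = 1420 J.

W_in ≈ 1420 J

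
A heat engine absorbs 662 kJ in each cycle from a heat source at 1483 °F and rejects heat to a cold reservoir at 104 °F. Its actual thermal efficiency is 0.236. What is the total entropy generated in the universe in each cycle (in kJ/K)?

ΔS_univ ≈ 1.002 kJ/K

T_H = 1483 °F → (1483 − 32) × 5/9 = 806.11 °C = 1079.26 K.
T_C = 104 °F → (104 − 32) × 5/9 = 40.00 °C = 313.15 K.
W = η·Q_H = 0.236 × 662 = 156.2 kJ, so Q_C = Q_H − W = 505.8 kJ.
Reservoir entropy changes: ΔS_H = −Q_H/T_H = −662/1079.26 = -0.6134 kJ/K and ΔS_C = +Q_C/T_C = 505.8/313.15 = 1.615 kJ/K.
ΔS_univ = −Q_H/T_H + Q_C/T_C = 1.002 kJ/K (> 0, since η = 0.236 < η_Carnot = 0.710).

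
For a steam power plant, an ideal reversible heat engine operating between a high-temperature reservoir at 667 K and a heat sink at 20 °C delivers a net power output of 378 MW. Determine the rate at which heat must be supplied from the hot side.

T_C = 20 °C → 20 + 273.15 = 293.15 K.
Since the cycle is reversible, η = 1 − T_C/T_H = 1 − 293.15/667.00 = 0.5605.
Q_H = W/η = 378/0.5605 = 674 MW.

Q̇_H ≈ 674 MW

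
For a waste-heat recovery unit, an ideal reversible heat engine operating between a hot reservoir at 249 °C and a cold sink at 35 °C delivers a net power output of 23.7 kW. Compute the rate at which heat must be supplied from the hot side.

T_H = 249 °C → 249 + 273.15 = 522.15 K.
T_C = 35 °C → 35 + 273.15 = 308.15 K.
For a reversible engine, η = 1 − T_C/T_H = 1 − 308.15/522.15 = 0.4098.
Q_H = W/η = 23.7/0.4098 = 57.8 kW.

Q̇_H ≈ 57.8 kW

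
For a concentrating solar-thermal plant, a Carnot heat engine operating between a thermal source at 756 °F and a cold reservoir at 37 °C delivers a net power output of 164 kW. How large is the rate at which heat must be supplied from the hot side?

Q̇_H ≈ 303 kW

T_H = 756 °F → (756 − 32) × 5/9 = 402.22 °C = 675.37 K.
T_C = 37 °C → 37 + 273.15 = 310.15 K.
For a reversible engine, η = 1 − T_C/T_H = 1 − 310.15/675.37 = 0.5408.
Q_H = W/η = 164/0.5408 = 303 kW.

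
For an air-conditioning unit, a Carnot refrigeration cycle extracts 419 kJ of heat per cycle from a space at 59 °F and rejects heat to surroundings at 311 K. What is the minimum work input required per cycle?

W_in ≈ 33.23 kJ

T_C = 59 °F → (59 − 32) × 5/9 = 15.00 °C = 288.15 K.
COP_R = T_C/(T_H − T_C) = 288.15/22.85 = 12.6105.
W = Q_C/COP_R = 419/12.6105 = 33.23 kJ.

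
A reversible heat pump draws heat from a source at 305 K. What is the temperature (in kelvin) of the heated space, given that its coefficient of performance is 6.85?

COP_HP = T_H/(T_H − T_C) ⇒ T_H = T_C·COP_HP/(COP_HP − 1) = 305.00 × 6.85/(6.85 − 1) = 357 K.

T_H ≈ 357 K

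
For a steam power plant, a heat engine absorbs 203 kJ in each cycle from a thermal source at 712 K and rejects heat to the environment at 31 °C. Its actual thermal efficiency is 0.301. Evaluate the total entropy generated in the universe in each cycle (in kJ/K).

T_C = 31 °C → 31 + 273.15 = 304.15 K.
W = η·Q_H = 0.301 × 203 = 61.10 kJ, so Q_C = Q_H − W = 141.9 kJ.
Entropy balance on the reservoirs: −Q_H/T_H = -0.2851 kJ/K, +Q_C/T_C = 0.4665 kJ/K.
ΔS_univ = −Q_H/T_H + Q_C/T_C = 0.181 kJ/K (> 0, since η = 0.301 < η_Carnot = 0.573).

ΔS_univ ≈ 0.181 kJ/K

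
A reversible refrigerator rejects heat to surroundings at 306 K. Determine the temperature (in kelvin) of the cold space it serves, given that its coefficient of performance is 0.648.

COP_R = T_C/(T_H − T_C) ⇒ T_C = T_H·COP_R/(1 + COP_R) = 306.00 × 0.648/(1 + 0.648) = 120 K.

T_C ≈ 120 K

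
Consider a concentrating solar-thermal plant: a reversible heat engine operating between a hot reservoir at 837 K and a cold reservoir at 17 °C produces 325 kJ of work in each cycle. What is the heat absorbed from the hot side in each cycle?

Q_H ≈ 497.4 kJ

T_C = 17 °C → 17 + 273.15 = 290.15 K.
η_rev = 1 − T_C/T_H = 1 − 290.15/837.00 = 0.6533.
Q_H = W/η = 325/0.6533 = 497.4 kJ.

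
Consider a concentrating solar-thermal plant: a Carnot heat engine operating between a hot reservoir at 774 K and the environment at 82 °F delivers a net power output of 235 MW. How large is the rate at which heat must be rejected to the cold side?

T_C = 82 °F → (82 − 32) × 5/9 = 27.78 °C = 300.93 K.
The Carnot efficiency is η = 1 − T_C/T_H = 1 − 300.93/774.00 = 0.6112.
Since Q_C/Q_H = T_C/T_H and Q_H = W/η, Q_C = W·T_C/(T_H − T_C) = 235 × 300.93/473.07 = 149 MW.

Q̇_C ≈ 149 MW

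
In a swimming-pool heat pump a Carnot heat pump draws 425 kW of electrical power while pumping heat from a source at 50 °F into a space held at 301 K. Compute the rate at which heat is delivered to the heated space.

Q̇_H ≈ 7167 kW

T_C = 50 °F → (50 − 32) × 5/9 = 10.00 °C = 283.15 K.
Reversible heating COP: COP_HP = T_H/(T_H − T_C) = 301.00/17.85 = 16.8627.
Q_H = COP_HP · W = 16.8627 × 425 = 7167 kW.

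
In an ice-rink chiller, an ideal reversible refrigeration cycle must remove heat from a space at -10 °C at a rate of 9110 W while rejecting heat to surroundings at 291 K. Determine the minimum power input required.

Ẇ_in ≈ 964.1 W

T_C = -10 °C → -10 + 273.15 = 263.15 K.
Carnot COP: COP_R = T_C/(T_H − T_C) = 263.15/27.85 = 9.4488.
W = Q_C/COP_R = 9110/9.4488 = 964.1 W.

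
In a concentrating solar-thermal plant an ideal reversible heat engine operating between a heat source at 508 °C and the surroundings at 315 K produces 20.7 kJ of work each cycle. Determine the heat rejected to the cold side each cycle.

T_H = 508 °C → 508 + 273.15 = 781.15 K.
Since the cycle is reversible, η = 1 − T_C/T_H = 1 − 315.00/781.15 = 0.5967.
Since Q_C/Q_H = T_C/T_H and Q_H = W/η, Q_C = W·T_C/(T_H − T_C) = 20.7 × 315.00/466.15 = 14.0 kJ.

Q_C ≈ 14.0 kJ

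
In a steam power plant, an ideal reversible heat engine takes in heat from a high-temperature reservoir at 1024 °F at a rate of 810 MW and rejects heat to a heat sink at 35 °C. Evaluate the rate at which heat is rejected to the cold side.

T_H = 1024 °F → (1024 − 32) × 5/9 = 551.11 °C = 824.26 K.
T_C = 35 °C → 35 + 273.15 = 308.15 K.
For a reversible engine, η = 1 − T_C/T_H = 1 − 308.15/824.26 = 0.6262.
For a reversible cycle Q_C/Q_H = T_C/T_H, so Q_C = 810 × 308.15/824.26 = 303 MW.

Q̇_C ≈ 303 MW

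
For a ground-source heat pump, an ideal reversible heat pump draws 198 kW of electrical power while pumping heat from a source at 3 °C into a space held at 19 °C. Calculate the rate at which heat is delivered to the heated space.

Q̇_H ≈ 3620 kW

T_H = 19 °C → 19 + 273.15 = 292.15 K.
T_C = 3 °C → 3 + 273.15 = 276.15 K.
The Carnot heat-pump COP is COP_HP = T_H/(T_H − T_C) = 292.15/16.00 = 18.2594.
Q_H = COP_HP · W = 18.2594 × 198 = 3620 kW.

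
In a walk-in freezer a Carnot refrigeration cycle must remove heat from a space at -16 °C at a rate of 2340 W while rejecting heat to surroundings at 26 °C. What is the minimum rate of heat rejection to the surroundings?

T_H = 26 °C → 26 + 273.15 = 299.15 K.
T_C = -16 °C → -16 + 273.15 = 257.15 K.
For a reversible cycle Q_H/Q_C = T_H/T_C, so Q_H = Q_C·T_H/T_C = 2340 × 299.15/257.15 = 2720 W.

Q̇_H ≈ 2720 W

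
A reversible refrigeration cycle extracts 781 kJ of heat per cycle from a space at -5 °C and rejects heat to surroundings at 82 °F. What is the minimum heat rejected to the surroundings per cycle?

Q_H ≈ 876 kJ

T_H = 82 °F → (82 − 32) × 5/9 = 27.78 °C = 300.93 K.
T_C = -5 °C → -5 + 273.15 = 268.15 K.
For a reversible cycle Q_H/Q_C = T_H/T_C, so Q_H = Q_C·T_H/T_C = 781 × 300.93/268.15 = 876 kJ.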